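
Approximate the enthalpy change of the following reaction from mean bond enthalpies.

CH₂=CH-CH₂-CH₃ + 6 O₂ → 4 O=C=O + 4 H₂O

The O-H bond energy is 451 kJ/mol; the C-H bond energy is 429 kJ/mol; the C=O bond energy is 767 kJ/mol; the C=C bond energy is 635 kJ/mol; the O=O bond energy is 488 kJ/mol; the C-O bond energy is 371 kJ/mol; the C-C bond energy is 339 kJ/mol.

ΔH ≈ −2071 kJ

Bonds broken (reactants):
  C-C: 2 × 339 = 678
  C-H: 8 × 429 = 3432
  C=C: 1 × 635 = 635
  O=O: 6 × 488 = 2928
  Σ(broken) = 7673 kJ
Bonds formed (products):
  C=O: 8 × 767 = 6136
  O-H: 8 × 451 = 3608
  Σ(formed) = 9744 kJ
ΔH = Σ(broken) − Σ(formed) = 7673 − 9744 = −2071 kJ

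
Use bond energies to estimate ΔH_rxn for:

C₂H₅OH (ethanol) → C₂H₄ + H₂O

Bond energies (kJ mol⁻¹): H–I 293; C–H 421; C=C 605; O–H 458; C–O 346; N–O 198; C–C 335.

Bonds broken (reactants):
  C–C: 1 × 335 = 335
  C–H: 5 × 421 = 2105
  C–O: 1 × 346 = 346
  O–H: 1 × 458 = 458
  Σ(broken) = 3244 kJ
Bonds formed (products):
  C–H: 4 × 421 = 1684
  C=C: 1 × 605 = 605
  O–H: 2 × 458 = 916
  Σ(formed) = 3205 kJ
ΔH = Σ(broken) − Σ(formed) = 3244 − 3205 = +39 kJ

ΔH ≈ +39 kJ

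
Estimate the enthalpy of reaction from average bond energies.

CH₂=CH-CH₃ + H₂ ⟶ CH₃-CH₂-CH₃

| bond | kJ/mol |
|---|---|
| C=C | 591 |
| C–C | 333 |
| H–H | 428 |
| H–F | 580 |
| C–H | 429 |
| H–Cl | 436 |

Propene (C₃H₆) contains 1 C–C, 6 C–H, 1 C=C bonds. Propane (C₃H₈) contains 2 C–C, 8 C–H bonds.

ΔH ≈ −172 kJ

Bonds broken (reactants):
  C–C: 1 × 333 = 333
  C–H: 6 × 429 = 2574
  C=C: 1 × 591 = 591
  H–H: 1 × 428 = 428
  Σ(broken) = 3926 kJ
Bonds formed (products):
  C–C: 2 × 333 = 666
  C–H: 8 × 429 = 3432
  Σ(formed) = 4098 kJ
ΔH = Σ(broken) − Σ(formed) = 3926 − 4098 = −172 kJ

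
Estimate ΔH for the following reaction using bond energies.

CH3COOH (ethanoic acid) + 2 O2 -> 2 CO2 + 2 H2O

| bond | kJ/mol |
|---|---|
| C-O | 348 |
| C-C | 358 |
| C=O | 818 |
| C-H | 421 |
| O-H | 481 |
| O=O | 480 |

ΔH ≈ −968 kJ

Bonds broken (reactants):
  C-C: 1 × 358 = 358
  C-H: 3 × 421 = 1263
  C-O: 1 × 348 = 348
  C=O: 1 × 818 = 818
  O-H: 1 × 481 = 481
  O=O: 2 × 480 = 960
  Σ(broken) = 4228 kJ
Bonds formed (products):
  C=O: 4 × 818 = 3272
  O-H: 4 × 481 = 1924
  Σ(formed) = 5196 kJ
ΔH = Σ(broken) − Σ(formed) = 4228 − 5196 = −968 kJ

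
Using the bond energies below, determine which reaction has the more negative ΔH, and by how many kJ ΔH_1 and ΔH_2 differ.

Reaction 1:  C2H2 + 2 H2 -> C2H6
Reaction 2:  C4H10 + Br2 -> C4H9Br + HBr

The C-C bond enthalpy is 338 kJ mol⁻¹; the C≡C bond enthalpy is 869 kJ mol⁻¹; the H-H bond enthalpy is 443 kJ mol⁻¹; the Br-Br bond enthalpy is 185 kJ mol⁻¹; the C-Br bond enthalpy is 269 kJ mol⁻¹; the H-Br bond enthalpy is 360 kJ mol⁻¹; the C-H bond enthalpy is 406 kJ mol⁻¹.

Reaction 1:
  Bonds broken (reactants):
    C≡C: 1 × 869 = 869
    C-H: 2 × 406 = 812
    H-H: 2 × 443 = 886
    Σ(broken) = 2567 kJ
  Bonds formed (products):
    C-C: 1 × 338 = 338
    C-H: 6 × 406 = 2436
    Σ(formed) = 2774 kJ
  ΔH_1 = 2567 − 2774 = −207 kJ
Reaction 2:
  Bonds broken (reactants):
    Br-Br: 1 × 185 = 185
    C-C: 3 × 338 = 1014
    C-H: 10 × 406 = 4060
    Σ(broken) = 5259 kJ
  Bonds formed (products):
    C-Br: 1 × 269 = 269
    C-C: 3 × 338 = 1014
    C-H: 9 × 406 = 3654
    H-Br: 1 × 360 = 360
    Σ(formed) = 5297 kJ
  ΔH_2 = 5259 − 5297 = −38 kJ
ΔH_1 − ΔH_2 = −169 kJ, so reaction 1 has the more negative ΔH; |ΔH_1 − ΔH_2| = 169 kJ.

Reaction 1, by 169 kJ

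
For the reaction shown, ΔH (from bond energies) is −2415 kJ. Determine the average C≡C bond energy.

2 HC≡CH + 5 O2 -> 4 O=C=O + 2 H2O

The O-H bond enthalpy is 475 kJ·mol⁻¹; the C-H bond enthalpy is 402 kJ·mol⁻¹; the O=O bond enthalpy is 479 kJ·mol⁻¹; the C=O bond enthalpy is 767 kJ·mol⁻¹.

Let D be the C≡C bond energy.
Σ(broken) = 2×D + 4×402 + 5×479 = 4003 + 2D
Σ(formed) = 8×767 + 4×475 = 8036
ΔH = Σ(broken) − Σ(formed) = (4003 + 2D) − (8036) = −4033 + 2D
Setting this equal to −2415 kJ gives 2D = 1618, so D = 809 kJ/mol.

D(C≡C) ≈ 809 kJ/mol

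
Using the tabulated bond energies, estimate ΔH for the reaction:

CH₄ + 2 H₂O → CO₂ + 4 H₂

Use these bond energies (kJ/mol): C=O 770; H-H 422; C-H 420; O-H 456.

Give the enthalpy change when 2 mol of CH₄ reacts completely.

Bonds broken (reactants):
  C-H: 4 × 420 = 1680
  O-H: 4 × 456 = 1824
  Σ(broken) = 3504 kJ
Bonds formed (products):
  C=O: 2 × 770 = 1540
  H-H: 4 × 422 = 1688
  Σ(formed) = 3228 kJ
ΔH = Σ(broken) − Σ(formed) = 3504 − 3228 = +276 kJ
For 2× the reaction as written: 2 × (+276) = +552 kJ

ΔH = +552 kJ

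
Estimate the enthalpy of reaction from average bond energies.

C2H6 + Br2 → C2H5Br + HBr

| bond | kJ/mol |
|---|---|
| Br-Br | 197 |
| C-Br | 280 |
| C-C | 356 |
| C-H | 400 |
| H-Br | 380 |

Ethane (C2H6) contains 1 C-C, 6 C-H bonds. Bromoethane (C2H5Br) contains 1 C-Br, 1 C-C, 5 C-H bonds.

ΔH ≈ −63 kJ

Bonds broken (reactants):
  Br-Br: 1 × 197 = 197
  C-C: 1 × 356 = 356
  C-H: 6 × 400 = 2400
  Σ(broken) = 2953 kJ
Bonds formed (products):
  C-Br: 1 × 280 = 280
  C-C: 1 × 356 = 356
  C-H: 5 × 400 = 2000
  H-Br: 1 × 380 = 380
  Σ(formed) = 3016 kJ
ΔH = Σ(broken) − Σ(formed) = 2953 − 3016 = −63 kJ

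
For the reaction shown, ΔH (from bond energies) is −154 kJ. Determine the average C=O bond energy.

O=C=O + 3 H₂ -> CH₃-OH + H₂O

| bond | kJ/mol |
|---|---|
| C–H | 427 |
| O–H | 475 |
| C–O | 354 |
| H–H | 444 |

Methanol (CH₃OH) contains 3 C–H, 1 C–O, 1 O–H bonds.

D(C=O) ≈ 787 kJ/mol

Let D be the C=O bond energy.
Σ(broken) = 2×D + 3×444 = 1332 + 2D
Σ(formed) = 3×427 + 1×354 + 3×475 = 3060
ΔH = Σ(broken) − Σ(formed) = (1332 + 2D) − (3060) = −1728 + 2D
Setting this equal to −154 kJ gives 2D = 1574, so D = 787 kJ/mol.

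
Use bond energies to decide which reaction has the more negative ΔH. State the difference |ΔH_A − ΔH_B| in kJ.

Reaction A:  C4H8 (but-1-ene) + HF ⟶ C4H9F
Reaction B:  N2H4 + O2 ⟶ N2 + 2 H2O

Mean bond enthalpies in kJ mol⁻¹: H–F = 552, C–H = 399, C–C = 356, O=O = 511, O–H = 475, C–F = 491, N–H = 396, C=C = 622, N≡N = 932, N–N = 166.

Reaction A:
  Bonds broken (reactants):
    C–C: 2 × 356 = 712
    C–H: 8 × 399 = 3192
    C=C: 1 × 622 = 622
    H–F: 1 × 552 = 552
    Σ(broken) = 5078 kJ
  Bonds formed (products):
    C–C: 3 × 356 = 1068
    C–F: 1 × 491 = 491
    C–H: 9 × 399 = 3591
    Σ(formed) = 5150 kJ
  ΔH_A = 5078 − 5150 = −72 kJ
Reaction B:
  Bonds broken (reactants):
    N–H: 4 × 396 = 1584
    N–N: 1 × 166 = 166
    O=O: 1 × 511 = 511
    Σ(broken) = 2261 kJ
  Bonds formed (products):
    N≡N: 1 × 932 = 932
    O–H: 4 × 475 = 1900
    Σ(formed) = 2832 kJ
  ΔH_B = 2261 − 2832 = −571 kJ
ΔH_A − ΔH_B = +499 kJ, so reaction B has the more negative ΔH; |ΔH_A − ΔH_B| = 499 kJ.

Reaction B, by 499 kJ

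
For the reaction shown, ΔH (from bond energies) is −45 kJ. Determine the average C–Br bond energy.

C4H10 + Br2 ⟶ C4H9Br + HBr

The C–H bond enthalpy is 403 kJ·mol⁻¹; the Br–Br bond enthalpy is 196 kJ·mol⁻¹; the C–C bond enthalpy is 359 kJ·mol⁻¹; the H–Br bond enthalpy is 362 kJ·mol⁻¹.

Let D be the C–Br bond energy.
Σ(broken) = 1×196 + 3×359 + 10×403 = 5303
Σ(formed) = 1×D + 3×359 + 9×403 + 1×362 = 5066 + D
ΔH = Σ(broken) − Σ(formed) = (5303) − (5066 + D) = +237 − D
Setting this equal to −45 kJ gives D = 282 kJ/mol.

D(C–Br) ≈ 282 kJ/mol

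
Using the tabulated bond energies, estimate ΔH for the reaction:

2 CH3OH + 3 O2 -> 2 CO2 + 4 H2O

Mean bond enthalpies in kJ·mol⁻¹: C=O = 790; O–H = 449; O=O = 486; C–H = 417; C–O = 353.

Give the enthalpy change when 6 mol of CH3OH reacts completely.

ΔH = −3564 kJ

Bonds broken (reactants):
  C–H: 6 × 417 = 2502
  C–O: 2 × 353 = 706
  O–H: 2 × 449 = 898
  O=O: 3 × 486 = 1458
  Σ(broken) = 5564 kJ
Bonds formed (products):
  C=O: 4 × 790 = 3160
  O–H: 8 × 449 = 3592
  Σ(formed) = 6752 kJ
ΔH = Σ(broken) − Σ(formed) = 5564 − 6752 = −1188 kJ
For 3× the reaction as written: 3 × (−1188) = −3564 kJ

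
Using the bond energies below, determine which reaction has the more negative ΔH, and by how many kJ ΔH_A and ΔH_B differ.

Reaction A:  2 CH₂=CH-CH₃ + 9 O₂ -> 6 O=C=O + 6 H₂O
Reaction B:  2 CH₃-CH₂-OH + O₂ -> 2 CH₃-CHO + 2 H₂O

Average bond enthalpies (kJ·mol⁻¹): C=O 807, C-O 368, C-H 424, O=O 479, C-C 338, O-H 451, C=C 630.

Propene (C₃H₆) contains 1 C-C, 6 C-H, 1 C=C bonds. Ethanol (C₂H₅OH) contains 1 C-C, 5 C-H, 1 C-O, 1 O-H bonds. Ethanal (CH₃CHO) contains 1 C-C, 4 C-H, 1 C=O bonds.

Reaction A, by 3308 kJ

Reaction A:
  Bonds broken (reactants):
    C-C: 2 × 338 = 676
    C-H: 12 × 424 = 5088
    C=C: 2 × 630 = 1260
    O=O: 9 × 479 = 4311
    Σ(broken) = 11335 kJ
  Bonds formed (products):
    C=O: 12 × 807 = 9684
    O-H: 12 × 451 = 5412
    Σ(formed) = 15096 kJ
  ΔH_A = 11335 − 15096 = −3761 kJ
Reaction B:
  Bonds broken (reactants):
    C-C: 2 × 338 = 676
    C-H: 10 × 424 = 4240
    C-O: 2 × 368 = 736
    O-H: 2 × 451 = 902
    O=O: 1 × 479 = 479
    Σ(broken) = 7033 kJ
  Bonds formed (products):
    C-C: 2 × 338 = 676
    C-H: 8 × 424 = 3392
    C=O: 2 × 807 = 1614
    O-H: 4 × 451 = 1804
    Σ(formed) = 7486 kJ
  ΔH_B = 7033 − 7486 = −453 kJ
ΔH_A − ΔH_B = −3308 kJ, so reaction A has the more negative ΔH; |ΔH_A − ΔH_B| = 3308 kJ.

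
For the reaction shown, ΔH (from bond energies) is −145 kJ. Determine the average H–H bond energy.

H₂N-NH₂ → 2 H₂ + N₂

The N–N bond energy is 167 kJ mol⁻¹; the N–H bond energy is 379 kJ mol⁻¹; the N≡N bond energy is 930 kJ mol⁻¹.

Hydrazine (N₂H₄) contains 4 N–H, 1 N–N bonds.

D(H–H) ≈ 449 kJ/mol

Let D be the H–H bond energy.
Σ(broken) = 4×379 + 1×167 = 1683
Σ(formed) = 2×D + 1×930 = 930 + 2D
ΔH = Σ(broken) − Σ(formed) = (1683) − (930 + 2D) = +753 − 2D
Setting this equal to −145 kJ gives 2D = 898, so D = 449 kJ/mol.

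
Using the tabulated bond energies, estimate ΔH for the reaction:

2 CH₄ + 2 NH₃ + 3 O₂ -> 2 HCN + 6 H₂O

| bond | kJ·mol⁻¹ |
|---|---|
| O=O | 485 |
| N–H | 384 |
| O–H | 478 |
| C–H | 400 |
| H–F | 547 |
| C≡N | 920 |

Bonds broken (reactants):
  C–H: 8 × 400 = 3200
  N–H: 6 × 384 = 2304
  O=O: 3 × 485 = 1455
  Σ(broken) = 6959 kJ
Bonds formed (products):
  C≡N: 2 × 920 = 1840
  C–H: 2 × 400 = 800
  O–H: 12 × 478 = 5736
  Σ(formed) = 8376 kJ
ΔH = Σ(broken) − Σ(formed) = 6959 − 8376 = −1417 kJ

ΔH ≈ −1417 kJ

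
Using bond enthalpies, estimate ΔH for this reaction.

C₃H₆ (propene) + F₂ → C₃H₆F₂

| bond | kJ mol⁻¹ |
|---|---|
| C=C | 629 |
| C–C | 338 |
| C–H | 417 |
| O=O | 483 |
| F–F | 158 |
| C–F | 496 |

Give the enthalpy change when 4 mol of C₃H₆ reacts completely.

Bonds broken (reactants):
  C–C: 1 × 338 = 338
  C–H: 6 × 417 = 2502
  C=C: 1 × 629 = 629
  F–F: 1 × 158 = 158
  Σ(broken) = 3627 kJ
Bonds formed (products):
  C–C: 2 × 338 = 676
  C–F: 2 × 496 = 992
  C–H: 6 × 417 = 2502
  Σ(formed) = 4170 kJ
ΔH = Σ(broken) − Σ(formed) = 3627 − 4170 = −543 kJ
For 4× the reaction as written: 4 × (−543) = −2172 kJ

ΔH = −2172 kJ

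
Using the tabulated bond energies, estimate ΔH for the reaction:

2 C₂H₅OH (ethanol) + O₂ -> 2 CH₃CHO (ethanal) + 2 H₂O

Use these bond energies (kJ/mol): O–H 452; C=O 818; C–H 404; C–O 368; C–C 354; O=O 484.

Bonds broken (reactants):
  C–C: 2 × 354 = 708
  C–H: 10 × 404 = 4040
  C–O: 2 × 368 = 736
  O–H: 2 × 452 = 904
  O=O: 1 × 484 = 484
  Σ(broken) = 6872 kJ
Bonds formed (products):
  C–C: 2 × 354 = 708
  C–H: 8 × 404 = 3232
  C=O: 2 × 818 = 1636
  O–H: 4 × 452 = 1808
  Σ(formed) = 7384 kJ
ΔH = Σ(broken) − Σ(formed) = 6872 − 7384 = −512 kJ

ΔH ≈ −512 kJ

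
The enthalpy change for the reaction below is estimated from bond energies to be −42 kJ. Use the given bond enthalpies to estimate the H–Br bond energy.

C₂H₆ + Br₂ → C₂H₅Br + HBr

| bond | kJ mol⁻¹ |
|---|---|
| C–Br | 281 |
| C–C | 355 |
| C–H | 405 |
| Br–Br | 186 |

D(H–Br) ≈ 352 kJ/mol

Let D be the H–Br bond energy.
Σ(broken) = 1×186 + 1×355 + 6×405 = 2971
Σ(formed) = 1×281 + 1×355 + 5×405 + 1×D = 2661 + D
ΔH = Σ(broken) − Σ(formed) = (2971) − (2661 + D) = +310 − D
Setting this equal to −42 kJ gives D = 352 kJ/mol.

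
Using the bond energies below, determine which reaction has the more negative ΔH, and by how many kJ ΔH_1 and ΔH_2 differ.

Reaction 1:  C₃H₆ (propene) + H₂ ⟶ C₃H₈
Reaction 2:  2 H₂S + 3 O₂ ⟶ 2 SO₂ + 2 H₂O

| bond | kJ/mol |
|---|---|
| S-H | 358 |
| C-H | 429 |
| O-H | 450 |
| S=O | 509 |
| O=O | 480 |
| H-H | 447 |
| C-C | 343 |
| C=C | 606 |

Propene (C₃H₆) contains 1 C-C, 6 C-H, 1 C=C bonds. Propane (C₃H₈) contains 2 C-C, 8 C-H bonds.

Reaction 1:
  Bonds broken (reactants):
    C-C: 1 × 343 = 343
    C-H: 6 × 429 = 2574
    C=C: 1 × 606 = 606
    H-H: 1 × 447 = 447
    Σ(broken) = 3970 kJ
  Bonds formed (products):
    C-C: 2 × 343 = 686
    C-H: 8 × 429 = 3432
    Σ(formed) = 4118 kJ
  ΔH_1 = 3970 − 4118 = −148 kJ
Reaction 2:
  Bonds broken (reactants):
    O=O: 3 × 480 = 1440
    S-H: 4 × 358 = 1432
    Σ(broken) = 2872 kJ
  Bonds formed (products):
    O-H: 4 × 450 = 1800
    S=O: 4 × 509 = 2036
    Σ(formed) = 3836 kJ
  ΔH_2 = 2872 − 3836 = −964 kJ
ΔH_1 − ΔH_2 = +816 kJ, so reaction 2 has the more negative ΔH; |ΔH_1 − ΔH_2| = 816 kJ.

Reaction 2, by 816 kJ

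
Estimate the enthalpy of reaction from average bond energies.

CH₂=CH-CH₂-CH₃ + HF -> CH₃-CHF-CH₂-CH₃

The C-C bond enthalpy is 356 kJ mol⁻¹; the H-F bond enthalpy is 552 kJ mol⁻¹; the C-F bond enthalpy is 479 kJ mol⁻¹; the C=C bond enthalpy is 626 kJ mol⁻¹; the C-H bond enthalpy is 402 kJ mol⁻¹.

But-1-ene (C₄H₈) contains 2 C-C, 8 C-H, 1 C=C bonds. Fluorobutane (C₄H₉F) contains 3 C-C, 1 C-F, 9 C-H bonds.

ΔH ≈ −59 kJ

Bonds broken (reactants):
  C-C: 2 × 356 = 712
  C-H: 8 × 402 = 3216
  C=C: 1 × 626 = 626
  H-F: 1 × 552 = 552
  Σ(broken) = 5106 kJ
Bonds formed (products):
  C-C: 3 × 356 = 1068
  C-F: 1 × 479 = 479
  C-H: 9 × 402 = 3618
  Σ(formed) = 5165 kJ
ΔH = Σ(broken) − Σ(formed) = 5106 − 5165 = −59 kJ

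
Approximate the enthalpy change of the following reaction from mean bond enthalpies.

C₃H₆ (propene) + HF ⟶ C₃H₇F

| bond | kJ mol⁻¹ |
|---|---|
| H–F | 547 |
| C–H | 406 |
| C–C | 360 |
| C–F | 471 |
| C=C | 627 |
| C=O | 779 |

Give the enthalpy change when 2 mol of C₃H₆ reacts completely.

ΔH = −126 kJ

Bonds broken (reactants):
  C–C: 1 × 360 = 360
  C–H: 6 × 406 = 2436
  C=C: 1 × 627 = 627
  H–F: 1 × 547 = 547
  Σ(broken) = 3970 kJ
Bonds formed (products):
  C–C: 2 × 360 = 720
  C–F: 1 × 471 = 471
  C–H: 7 × 406 = 2842
  Σ(formed) = 4033 kJ
ΔH = Σ(broken) − Σ(formed) = 3970 − 4033 = −63 kJ
For 2× the reaction as written: 2 × (−63) = −126 kJ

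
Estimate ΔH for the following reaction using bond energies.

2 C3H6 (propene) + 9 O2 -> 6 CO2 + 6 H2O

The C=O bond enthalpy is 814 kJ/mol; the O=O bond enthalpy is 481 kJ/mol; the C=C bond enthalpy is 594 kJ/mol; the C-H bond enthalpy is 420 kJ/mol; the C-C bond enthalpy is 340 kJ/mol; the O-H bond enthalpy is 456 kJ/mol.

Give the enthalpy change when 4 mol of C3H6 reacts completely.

ΔH = −8006 kJ

Bonds broken (reactants):
  C-C: 2 × 340 = 680
  C-H: 12 × 420 = 5040
  C=C: 2 × 594 = 1188
  O=O: 9 × 481 = 4329
  Σ(broken) = 11237 kJ
Bonds formed (products):
  C=O: 12 × 814 = 9768
  O-H: 12 × 456 = 5472
  Σ(formed) = 15240 kJ
ΔH = Σ(broken) − Σ(formed) = 11237 − 15240 = −4003 kJ
For 2× the reaction as written: 2 × (−4003) = −8006 kJ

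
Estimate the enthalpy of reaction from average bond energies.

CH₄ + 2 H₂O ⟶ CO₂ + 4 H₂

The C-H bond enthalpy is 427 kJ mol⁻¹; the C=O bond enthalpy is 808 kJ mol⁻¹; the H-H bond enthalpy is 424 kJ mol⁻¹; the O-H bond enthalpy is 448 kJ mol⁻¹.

ΔH ≈ +188 kJ

Bonds broken (reactants):
  C-H: 4 × 427 = 1708
  O-H: 4 × 448 = 1792
  Σ(broken) = 3500 kJ
Bonds formed (products):
  C=O: 2 × 808 = 1616
  H-H: 4 × 424 = 1696
  Σ(formed) = 3312 kJ
ΔH = Σ(broken) − Σ(formed) = 3500 − 3312 = +188 kJ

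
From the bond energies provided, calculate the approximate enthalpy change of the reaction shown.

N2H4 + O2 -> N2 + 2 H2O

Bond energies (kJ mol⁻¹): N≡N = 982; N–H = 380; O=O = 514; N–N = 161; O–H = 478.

ΔH ≈ −699 kJ

Bonds broken (reactants):
  N–H: 4 × 380 = 1520
  N–N: 1 × 161 = 161
  O=O: 1 × 514 = 514
  Σ(broken) = 2195 kJ
Bonds formed (products):
  N≡N: 1 × 982 = 982
  O–H: 4 × 478 = 1912
  Σ(formed) = 2894 kJ
ΔH = Σ(broken) − Σ(formed) = 2195 − 2894 = −699 kJ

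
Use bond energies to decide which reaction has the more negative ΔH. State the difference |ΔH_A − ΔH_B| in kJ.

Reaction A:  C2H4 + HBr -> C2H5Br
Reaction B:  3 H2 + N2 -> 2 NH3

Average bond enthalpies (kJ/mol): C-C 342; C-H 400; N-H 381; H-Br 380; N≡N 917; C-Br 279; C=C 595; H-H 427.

Reaction B, by 42 kJ

Reaction A:
  Bonds broken (reactants):
    C-H: 4 × 400 = 1600
    C=C: 1 × 595 = 595
    H-Br: 1 × 380 = 380
    Σ(broken) = 2575 kJ
  Bonds formed (products):
    C-Br: 1 × 279 = 279
    C-C: 1 × 342 = 342
    C-H: 5 × 400 = 2000
    Σ(formed) = 2621 kJ
  ΔH_A = 2575 − 2621 = −46 kJ
Reaction B:
  Bonds broken (reactants):
    H-H: 3 × 427 = 1281
    N≡N: 1 × 917 = 917
    Σ(broken) = 2198 kJ
  Bonds formed (products):
    N-H: 6 × 381 = 2286
    Σ(formed) = 2286 kJ
  ΔH_B = 2198 − 2286 = −88 kJ
ΔH_A − ΔH_B = +42 kJ, so reaction B has the more negative ΔH; |ΔH_A − ΔH_B| = 42 kJ.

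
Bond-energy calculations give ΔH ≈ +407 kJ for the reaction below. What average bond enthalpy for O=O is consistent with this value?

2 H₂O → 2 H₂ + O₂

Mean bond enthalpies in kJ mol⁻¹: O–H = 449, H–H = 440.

D(O=O) ≈ 509 kJ/mol

Let D be the O=O bond energy.
Σ(broken) = 4×449 = 1796
Σ(formed) = 2×440 + 1×D = 880 + D
ΔH = Σ(broken) − Σ(formed) = (1796) − (880 + D) = +916 − D
Setting this equal to +407 kJ gives D = 509 kJ/mol.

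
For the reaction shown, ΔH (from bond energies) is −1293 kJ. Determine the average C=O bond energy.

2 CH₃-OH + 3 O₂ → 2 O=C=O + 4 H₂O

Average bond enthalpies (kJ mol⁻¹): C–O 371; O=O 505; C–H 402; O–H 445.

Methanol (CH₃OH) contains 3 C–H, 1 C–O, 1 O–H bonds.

Let D be the C=O bond energy.
Σ(broken) = 6×402 + 2×371 + 2×445 + 3×505 = 5559
Σ(formed) = 4×D + 8×445 = 3560 + 4D
ΔH = Σ(broken) − Σ(formed) = (5559) − (3560 + 4D) = +1999 − 4D
Setting this equal to −1293 kJ gives 4D = 3292, so D = 823 kJ/mol.

D(C=O) ≈ 823 kJ/mol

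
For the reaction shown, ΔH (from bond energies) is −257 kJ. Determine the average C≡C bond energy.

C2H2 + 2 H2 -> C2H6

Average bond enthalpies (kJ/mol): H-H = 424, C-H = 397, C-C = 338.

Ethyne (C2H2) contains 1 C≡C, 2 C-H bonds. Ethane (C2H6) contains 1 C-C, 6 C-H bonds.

Let D be the C≡C bond energy.
Σ(broken) = 1×D + 2×397 + 2×424 = 1642 + D
Σ(formed) = 1×338 + 6×397 = 2720
ΔH = Σ(broken) − Σ(formed) = (1642 + D) − (2720) = −1078 + D
Setting this equal to −257 kJ gives D = 821 kJ/mol.

D(C≡C) ≈ 821 kJ/mol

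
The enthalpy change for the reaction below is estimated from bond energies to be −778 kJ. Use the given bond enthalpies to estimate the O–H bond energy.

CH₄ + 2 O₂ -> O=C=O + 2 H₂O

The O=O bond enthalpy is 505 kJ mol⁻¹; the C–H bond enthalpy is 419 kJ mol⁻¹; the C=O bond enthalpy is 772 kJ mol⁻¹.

D(O–H) ≈ 480 kJ/mol

Let D be the O–H bond energy.
Σ(broken) = 4×419 + 2×505 = 2686
Σ(formed) = 2×772 + 4×D = 1544 + 4D
ΔH = Σ(broken) − Σ(formed) = (2686) − (1544 + 4D) = +1142 − 4D
Setting this equal to −778 kJ gives 4D = 1920, so D = 480 kJ/mol.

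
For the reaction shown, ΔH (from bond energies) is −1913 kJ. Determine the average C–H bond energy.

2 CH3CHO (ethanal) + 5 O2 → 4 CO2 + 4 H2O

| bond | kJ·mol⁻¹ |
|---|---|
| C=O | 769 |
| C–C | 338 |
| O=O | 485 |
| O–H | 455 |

Let D be the C–H bond energy.
Σ(broken) = 2×338 + 8×D + 2×769 + 5×485 = 4639 + 8D
Σ(formed) = 8×769 + 8×455 = 9792
ΔH = Σ(broken) − Σ(formed) = (4639 + 8D) − (9792) = −5153 + 8D
Setting this equal to −1913 kJ gives 8D = 3240, so D = 405 kJ/mol.

D(C–H) ≈ 405 kJ/mol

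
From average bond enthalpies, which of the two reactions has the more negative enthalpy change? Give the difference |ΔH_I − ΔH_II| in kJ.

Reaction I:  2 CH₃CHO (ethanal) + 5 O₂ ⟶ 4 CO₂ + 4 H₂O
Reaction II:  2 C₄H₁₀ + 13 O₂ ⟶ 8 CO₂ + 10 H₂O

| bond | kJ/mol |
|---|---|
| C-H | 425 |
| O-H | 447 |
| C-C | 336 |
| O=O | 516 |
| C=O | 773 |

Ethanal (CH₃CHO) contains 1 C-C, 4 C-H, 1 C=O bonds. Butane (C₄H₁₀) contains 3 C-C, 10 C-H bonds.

Reaction I:
  Bonds broken (reactants):
    C-C: 2 × 336 = 672
    C-H: 8 × 425 = 3400
    C=O: 2 × 773 = 1546
    O=O: 5 × 516 = 2580
    Σ(broken) = 8198 kJ
  Bonds formed (products):
    C=O: 8 × 773 = 6184
    O-H: 8 × 447 = 3576
    Σ(formed) = 9760 kJ
  ΔH_I = 8198 − 9760 = −1562 kJ
Reaction II:
  Bonds broken (reactants):
    C-C: 6 × 336 = 2016
    C-H: 20 × 425 = 8500
    O=O: 13 × 516 = 6708
    Σ(broken) = 17224 kJ
  Bonds formed (products):
    C=O: 16 × 773 = 12368
    O-H: 20 × 447 = 8940
    Σ(formed) = 21308 kJ
  ΔH_II = 17224 − 21308 = −4084 kJ
ΔH_I − ΔH_II = +2522 kJ, so reaction II has the more negative ΔH; |ΔH_I − ΔH_II| = 2522 kJ.

Reaction II, by 2522 kJ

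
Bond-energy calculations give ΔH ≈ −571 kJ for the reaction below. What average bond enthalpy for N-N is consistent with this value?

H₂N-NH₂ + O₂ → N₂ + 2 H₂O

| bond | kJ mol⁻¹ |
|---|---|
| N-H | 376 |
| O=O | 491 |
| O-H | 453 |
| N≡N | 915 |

Let D be the N-N bond energy.
Σ(broken) = 4×376 + 1×D + 1×491 = 1995 + D
Σ(formed) = 1×915 + 4×453 = 2727
ΔH = Σ(broken) − Σ(formed) = (1995 + D) − (2727) = −732 + D
Setting this equal to −571 kJ gives D = 161 kJ/mol.

D(N-N) ≈ 161 kJ/mol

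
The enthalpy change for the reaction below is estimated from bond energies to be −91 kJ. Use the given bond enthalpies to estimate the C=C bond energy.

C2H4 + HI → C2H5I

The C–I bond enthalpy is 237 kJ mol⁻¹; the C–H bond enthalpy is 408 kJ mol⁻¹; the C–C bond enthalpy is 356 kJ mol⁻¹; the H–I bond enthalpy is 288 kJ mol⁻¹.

D(C=C) ≈ 622 kJ/mol

Let D be the C=C bond energy.
Σ(broken) = 4×408 + 1×D + 1×288 = 1920 + D
Σ(formed) = 1×356 + 5×408 + 1×237 = 2633
ΔH = Σ(broken) − Σ(formed) = (1920 + D) − (2633) = −713 + D
Setting this equal to −91 kJ gives D = 622 kJ/mol.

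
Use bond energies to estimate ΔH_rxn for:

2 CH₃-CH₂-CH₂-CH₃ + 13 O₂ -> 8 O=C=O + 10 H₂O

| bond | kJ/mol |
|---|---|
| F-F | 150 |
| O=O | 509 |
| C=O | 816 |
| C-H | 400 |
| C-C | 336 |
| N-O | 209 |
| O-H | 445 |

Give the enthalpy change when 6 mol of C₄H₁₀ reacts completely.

ΔH = −15969 kJ

Bonds broken (reactants):
  C-C: 6 × 336 = 2016
  C-H: 20 × 400 = 8000
  O=O: 13 × 509 = 6617
  Σ(broken) = 16633 kJ
Bonds formed (products):
  C=O: 16 × 816 = 13056
  O-H: 20 × 445 = 8900
  Σ(formed) = 21956 kJ
ΔH = Σ(broken) − Σ(formed) = 16633 − 21956 = −5323 kJ
For 3× the reaction as written: 3 × (−5323) = −15969 kJ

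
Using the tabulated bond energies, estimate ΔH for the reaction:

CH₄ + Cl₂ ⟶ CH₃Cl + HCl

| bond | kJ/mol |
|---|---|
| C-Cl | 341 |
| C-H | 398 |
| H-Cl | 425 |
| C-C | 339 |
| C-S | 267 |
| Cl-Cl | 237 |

Bonds broken (reactants):
  C-H: 4 × 398 = 1592
  Cl-Cl: 1 × 237 = 237
  Σ(broken) = 1829 kJ
Bonds formed (products):
  C-Cl: 1 × 341 = 341
  C-H: 3 × 398 = 1194
  H-Cl: 1 × 425 = 425
  Σ(formed) = 1960 kJ
ΔH = Σ(broken) − Σ(formed) = 1829 − 1960 = −131 kJ

ΔH ≈ −131 kJ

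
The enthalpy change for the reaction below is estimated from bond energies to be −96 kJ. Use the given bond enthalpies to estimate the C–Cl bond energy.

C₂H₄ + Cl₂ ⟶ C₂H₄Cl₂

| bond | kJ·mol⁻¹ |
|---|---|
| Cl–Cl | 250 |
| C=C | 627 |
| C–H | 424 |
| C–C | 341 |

Let D be the C–Cl bond energy.
Σ(broken) = 4×424 + 1×627 + 1×250 = 2573
Σ(formed) = 1×341 + 2×D + 4×424 = 2037 + 2D
ΔH = Σ(broken) − Σ(formed) = (2573) − (2037 + 2D) = +536 − 2D
Setting this equal to −96 kJ gives 2D = 632, so D = 316 kJ/mol.

D(C–Cl) ≈ 316 kJ/mol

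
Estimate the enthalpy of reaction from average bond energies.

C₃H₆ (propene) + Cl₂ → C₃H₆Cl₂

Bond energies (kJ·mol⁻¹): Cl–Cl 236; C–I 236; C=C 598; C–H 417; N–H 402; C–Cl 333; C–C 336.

ΔH ≈ −168 kJ

Bonds broken (reactants):
  C–C: 1 × 336 = 336
  C–H: 6 × 417 = 2502
  C=C: 1 × 598 = 598
  Cl–Cl: 1 × 236 = 236
  Σ(broken) = 3672 kJ
Bonds formed (products):
  C–C: 2 × 336 = 672
  C–Cl: 2 × 333 = 666
  C–H: 6 × 417 = 2502
  Σ(formed) = 3840 kJ
ΔH = Σ(broken) − Σ(formed) = 3672 − 3840 = −168 kJ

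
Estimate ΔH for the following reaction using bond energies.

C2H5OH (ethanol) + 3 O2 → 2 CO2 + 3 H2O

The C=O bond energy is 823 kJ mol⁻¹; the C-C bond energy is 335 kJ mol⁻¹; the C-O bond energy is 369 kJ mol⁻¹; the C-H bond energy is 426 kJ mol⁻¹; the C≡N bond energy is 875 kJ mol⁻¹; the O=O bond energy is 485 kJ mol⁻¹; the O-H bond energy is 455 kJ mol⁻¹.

ΔH ≈ −1278 kJ

Bonds broken (reactants):
  C-C: 1 × 335 = 335
  C-H: 5 × 426 = 2130
  C-O: 1 × 369 = 369
  O-H: 1 × 455 = 455
  O=O: 3 × 485 = 1455
  Σ(broken) = 4744 kJ
Bonds formed (products):
  C=O: 4 × 823 = 3292
  O-H: 6 × 455 = 2730
  Σ(formed) = 6022 kJ
ΔH = Σ(broken) − Σ(formed) = 4744 − 6022 = −1278 kJ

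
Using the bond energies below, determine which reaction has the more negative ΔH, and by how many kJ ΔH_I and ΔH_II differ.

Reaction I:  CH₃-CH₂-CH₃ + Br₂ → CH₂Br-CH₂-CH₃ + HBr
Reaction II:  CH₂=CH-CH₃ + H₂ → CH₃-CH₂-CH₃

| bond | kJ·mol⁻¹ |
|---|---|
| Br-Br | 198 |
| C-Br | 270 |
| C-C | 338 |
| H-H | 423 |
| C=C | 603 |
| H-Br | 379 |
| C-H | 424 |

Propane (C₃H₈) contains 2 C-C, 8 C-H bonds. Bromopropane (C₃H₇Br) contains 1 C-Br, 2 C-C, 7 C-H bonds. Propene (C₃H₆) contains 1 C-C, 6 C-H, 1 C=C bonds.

Reaction I:
  Bonds broken (reactants):
    Br-Br: 1 × 198 = 198
    C-C: 2 × 338 = 676
    C-H: 8 × 424 = 3392
    Σ(broken) = 4266 kJ
  Bonds formed (products):
    C-Br: 1 × 270 = 270
    C-C: 2 × 338 = 676
    C-H: 7 × 424 = 2968
    H-Br: 1 × 379 = 379
    Σ(formed) = 4293 kJ
  ΔH_I = 4266 − 4293 = −27 kJ
Reaction II:
  Bonds broken (reactants):
    C-C: 1 × 338 = 338
    C-H: 6 × 424 = 2544
    C=C: 1 × 603 = 603
    H-H: 1 × 423 = 423
    Σ(broken) = 3908 kJ
  Bonds formed (products):
    C-C: 2 × 338 = 676
    C-H: 8 × 424 = 3392
    Σ(formed) = 4068 kJ
  ΔH_II = 3908 − 4068 = −160 kJ
ΔH_I − ΔH_II = +133 kJ, so reaction II has the more negative ΔH; |ΔH_I − ΔH_II| = 133 kJ.

Reaction II, by 133 kJ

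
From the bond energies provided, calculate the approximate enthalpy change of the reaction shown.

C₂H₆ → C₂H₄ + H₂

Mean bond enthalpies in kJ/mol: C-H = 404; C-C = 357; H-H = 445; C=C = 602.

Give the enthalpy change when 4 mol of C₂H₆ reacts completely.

Bonds broken (reactants):
  C-C: 1 × 357 = 357
  C-H: 6 × 404 = 2424
  Σ(broken) = 2781 kJ
Bonds formed (products):
  C-H: 4 × 404 = 1616
  C=C: 1 × 602 = 602
  H-H: 1 × 445 = 445
  Σ(formed) = 2663 kJ
ΔH = Σ(broken) − Σ(formed) = 2781 − 2663 = +118 kJ
For 4× the reaction as written: 4 × (+118) = +472 kJ

ΔH = +472 kJ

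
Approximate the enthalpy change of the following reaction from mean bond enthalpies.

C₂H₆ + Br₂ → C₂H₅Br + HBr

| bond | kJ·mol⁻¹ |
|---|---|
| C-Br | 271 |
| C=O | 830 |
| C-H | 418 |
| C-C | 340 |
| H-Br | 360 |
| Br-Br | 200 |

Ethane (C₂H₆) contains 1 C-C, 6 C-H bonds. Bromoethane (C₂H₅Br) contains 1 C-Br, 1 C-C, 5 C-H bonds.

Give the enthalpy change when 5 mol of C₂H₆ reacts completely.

Bonds broken (reactants):
  Br-Br: 1 × 200 = 200
  C-C: 1 × 340 = 340
  C-H: 6 × 418 = 2508
  Σ(broken) = 3048 kJ
Bonds formed (products):
  C-Br: 1 × 271 = 271
  C-C: 1 × 340 = 340
  C-H: 5 × 418 = 2090
  H-Br: 1 × 360 = 360
  Σ(formed) = 3061 kJ
ΔH = Σ(broken) − Σ(formed) = 3048 − 3061 = −13 kJ
For 5× the reaction as written: 5 × (−13) = −65 kJ

ΔH = −65 kJ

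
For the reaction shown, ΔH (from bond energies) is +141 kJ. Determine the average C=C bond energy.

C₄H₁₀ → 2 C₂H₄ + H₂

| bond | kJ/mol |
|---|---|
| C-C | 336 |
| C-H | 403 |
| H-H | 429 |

D(C=C) ≈ 622 kJ/mol

Let D be the C=C bond energy.
Σ(broken) = 3×336 + 10×403 = 5038
Σ(formed) = 8×403 + 2×D + 1×429 = 3653 + 2D
ΔH = Σ(broken) − Σ(formed) = (5038) − (3653 + 2D) = +1385 − 2D
Setting this equal to +141 kJ gives 2D = 1244, so D = 622 kJ/mol.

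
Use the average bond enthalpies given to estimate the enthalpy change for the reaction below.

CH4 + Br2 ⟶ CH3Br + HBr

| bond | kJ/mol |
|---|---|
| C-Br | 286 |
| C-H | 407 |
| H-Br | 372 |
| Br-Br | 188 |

ΔH ≈ −63 kJ

Bonds broken (reactants):
  Br-Br: 1 × 188 = 188
  C-H: 4 × 407 = 1628
  Σ(broken) = 1816 kJ
Bonds formed (products):
  C-Br: 1 × 286 = 286
  C-H: 3 × 407 = 1221
  H-Br: 1 × 372 = 372
  Σ(formed) = 1879 kJ
ΔH = Σ(broken) − Σ(formed) = 1816 − 1879 = −63 kJ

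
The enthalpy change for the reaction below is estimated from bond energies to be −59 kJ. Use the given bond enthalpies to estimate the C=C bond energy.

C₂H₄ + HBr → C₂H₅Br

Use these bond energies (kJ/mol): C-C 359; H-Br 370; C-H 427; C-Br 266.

Let D be the C=C bond energy.
Σ(broken) = 4×427 + 1×D + 1×370 = 2078 + D
Σ(formed) = 1×266 + 1×359 + 5×427 = 2760
ΔH = Σ(broken) − Σ(formed) = (2078 + D) − (2760) = −682 + D
Setting this equal to −59 kJ gives D = 623 kJ/mol.

D(C=C) ≈ 623 kJ/mol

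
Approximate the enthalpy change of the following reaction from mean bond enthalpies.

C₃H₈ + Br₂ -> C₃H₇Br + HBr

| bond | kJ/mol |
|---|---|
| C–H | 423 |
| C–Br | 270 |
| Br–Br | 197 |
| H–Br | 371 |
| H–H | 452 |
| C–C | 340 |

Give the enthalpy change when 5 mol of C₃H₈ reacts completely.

Bonds broken (reactants):
  Br–Br: 1 × 197 = 197
  C–C: 2 × 340 = 680
  C–H: 8 × 423 = 3384
  Σ(broken) = 4261 kJ
Bonds formed (products):
  C–Br: 1 × 270 = 270
  C–C: 2 × 340 = 680
  C–H: 7 × 423 = 2961
  H–Br: 1 × 371 = 371
  Σ(formed) = 4282 kJ
ΔH = Σ(broken) − Σ(formed) = 4261 − 4282 = −21 kJ
For 5× the reaction as written: 5 × (−21) = −105 kJ

ΔH = −105 kJ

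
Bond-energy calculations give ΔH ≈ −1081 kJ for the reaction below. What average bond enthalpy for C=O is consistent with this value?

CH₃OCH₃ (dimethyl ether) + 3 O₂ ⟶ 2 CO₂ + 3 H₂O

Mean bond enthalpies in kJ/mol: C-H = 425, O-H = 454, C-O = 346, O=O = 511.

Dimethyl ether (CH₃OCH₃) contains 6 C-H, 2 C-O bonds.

Let D be the C=O bond energy.
Σ(broken) = 6×425 + 2×346 + 3×511 = 4775
Σ(formed) = 4×D + 6×454 = 2724 + 4D
ΔH = Σ(broken) − Σ(formed) = (4775) − (2724 + 4D) = +2051 − 4D
Setting this equal to −1081 kJ gives 4D = 3132, so D = 783 kJ/mol.

D(C=O) ≈ 783 kJ/mol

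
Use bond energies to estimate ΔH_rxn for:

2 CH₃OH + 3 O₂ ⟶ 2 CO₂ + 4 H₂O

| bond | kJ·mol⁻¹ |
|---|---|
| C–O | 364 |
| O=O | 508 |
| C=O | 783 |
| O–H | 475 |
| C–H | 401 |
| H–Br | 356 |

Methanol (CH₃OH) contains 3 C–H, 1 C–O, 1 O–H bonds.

ΔH ≈ −1324 kJ

Bonds broken (reactants):
  C–H: 6 × 401 = 2406
  C–O: 2 × 364 = 728
  O–H: 2 × 475 = 950
  O=O: 3 × 508 = 1524
  Σ(broken) = 5608 kJ
Bonds formed (products):
  C=O: 4 × 783 = 3132
  O–H: 8 × 475 = 3800
  Σ(formed) = 6932 kJ
ΔH = Σ(broken) − Σ(formed) = 5608 − 6932 = −1324 kJ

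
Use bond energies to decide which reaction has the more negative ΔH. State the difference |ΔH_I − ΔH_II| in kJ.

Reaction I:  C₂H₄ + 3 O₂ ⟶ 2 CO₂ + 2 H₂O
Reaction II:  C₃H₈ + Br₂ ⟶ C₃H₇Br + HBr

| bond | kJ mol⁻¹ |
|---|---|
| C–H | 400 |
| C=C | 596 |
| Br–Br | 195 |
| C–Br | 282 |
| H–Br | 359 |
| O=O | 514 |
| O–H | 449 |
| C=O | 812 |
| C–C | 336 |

Reaction I, by 1260 kJ

Reaction I:
  Bonds broken (reactants):
    C–H: 4 × 400 = 1600
    C=C: 1 × 596 = 596
    O=O: 3 × 514 = 1542
    Σ(broken) = 3738 kJ
  Bonds formed (products):
    C=O: 4 × 812 = 3248
    O–H: 4 × 449 = 1796
    Σ(formed) = 5044 kJ
  ΔH_I = 3738 − 5044 = −1306 kJ
Reaction II:
  Bonds broken (reactants):
    Br–Br: 1 × 195 = 195
    C–C: 2 × 336 = 672
    C–H: 8 × 400 = 3200
    Σ(broken) = 4067 kJ
  Bonds formed (products):
    C–Br: 1 × 282 = 282
    C–C: 2 × 336 = 672
    C–H: 7 × 400 = 2800
    H–Br: 1 × 359 = 359
    Σ(formed) = 4113 kJ
  ΔH_II = 4067 − 4113 = −46 kJ
ΔH_I − ΔH_II = −1260 kJ, so reaction I has the more negative ΔH; |ΔH_I − ΔH_II| = 1260 kJ.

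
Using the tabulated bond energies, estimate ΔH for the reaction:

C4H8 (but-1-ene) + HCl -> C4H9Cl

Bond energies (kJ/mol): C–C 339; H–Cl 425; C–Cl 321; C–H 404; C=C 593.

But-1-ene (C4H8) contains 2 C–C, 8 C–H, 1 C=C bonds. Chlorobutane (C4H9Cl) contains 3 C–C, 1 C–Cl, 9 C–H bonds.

ΔH ≈ −46 kJ

Bonds broken (reactants):
  C–C: 2 × 339 = 678
  C–H: 8 × 404 = 3232
  C=C: 1 × 593 = 593
  H–Cl: 1 × 425 = 425
  Σ(broken) = 4928 kJ
Bonds formed (products):
  C–C: 3 × 339 = 1017
  C–Cl: 1 × 321 = 321
  C–H: 9 × 404 = 3636
  Σ(formed) = 4974 kJ
ΔH = Σ(broken) − Σ(formed) = 4928 − 4974 = −46 kJ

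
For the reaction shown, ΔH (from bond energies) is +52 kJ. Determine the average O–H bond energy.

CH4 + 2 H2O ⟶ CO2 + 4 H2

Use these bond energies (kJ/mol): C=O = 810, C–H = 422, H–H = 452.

D(O–H) ≈ 448 kJ/mol

Let D be the O–H bond energy.
Σ(broken) = 4×422 + 4×D = 1688 + 4D
Σ(formed) = 2×810 + 4×452 = 3428
ΔH = Σ(broken) − Σ(formed) = (1688 + 4D) − (3428) = −1740 + 4D
Setting this equal to +52 kJ gives 4D = 1792, so D = 448 kJ/mol.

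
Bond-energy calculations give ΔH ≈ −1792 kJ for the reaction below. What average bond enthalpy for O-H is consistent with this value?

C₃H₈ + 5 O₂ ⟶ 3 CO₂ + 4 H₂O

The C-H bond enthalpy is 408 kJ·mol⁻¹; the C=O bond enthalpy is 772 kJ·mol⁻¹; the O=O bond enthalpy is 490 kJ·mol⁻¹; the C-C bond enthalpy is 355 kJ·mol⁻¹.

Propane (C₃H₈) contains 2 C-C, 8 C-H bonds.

D(O-H) ≈ 448 kJ/mol

Let D be the O-H bond energy.
Σ(broken) = 2×355 + 8×408 + 5×490 = 6424
Σ(formed) = 6×772 + 8×D = 4632 + 8D
ΔH = Σ(broken) − Σ(formed) = (6424) − (4632 + 8D) = +1792 − 8D
Setting this equal to −1792 kJ gives 8D = 3584, so D = 448 kJ/mol.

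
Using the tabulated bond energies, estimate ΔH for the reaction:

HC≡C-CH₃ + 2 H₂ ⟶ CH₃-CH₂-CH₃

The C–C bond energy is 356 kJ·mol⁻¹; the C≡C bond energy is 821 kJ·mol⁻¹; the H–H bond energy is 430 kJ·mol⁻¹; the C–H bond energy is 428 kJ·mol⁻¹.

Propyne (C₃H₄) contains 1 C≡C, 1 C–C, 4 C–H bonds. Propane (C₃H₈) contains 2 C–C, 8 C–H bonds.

ΔH ≈ −387 kJ

Bonds broken (reactants):
  C≡C: 1 × 821 = 821
  C–C: 1 × 356 = 356
  C–H: 4 × 428 = 1712
  H–H: 2 × 430 = 860
  Σ(broken) = 3749 kJ
Bonds formed (products):
  C–C: 2 × 356 = 712
  C–H: 8 × 428 = 3424
  Σ(formed) = 4136 kJ
ΔH = Σ(broken) − Σ(formed) = 3749 − 4136 = −387 kJ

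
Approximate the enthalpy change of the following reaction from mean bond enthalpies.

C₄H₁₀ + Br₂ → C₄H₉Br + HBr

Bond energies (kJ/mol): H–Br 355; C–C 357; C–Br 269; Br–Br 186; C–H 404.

ΔH ≈ −34 kJ

Bonds broken (reactants):
  Br–Br: 1 × 186 = 186
  C–C: 3 × 357 = 1071
  C–H: 10 × 404 = 4040
  Σ(broken) = 5297 kJ
Bonds formed (products):
  C–Br: 1 × 269 = 269
  C–C: 3 × 357 = 1071
  C–H: 9 × 404 = 3636
  H–Br: 1 × 355 = 355
  Σ(formed) = 5331 kJ
ΔH = Σ(broken) − Σ(formed) = 5297 − 5331 = −34 kJ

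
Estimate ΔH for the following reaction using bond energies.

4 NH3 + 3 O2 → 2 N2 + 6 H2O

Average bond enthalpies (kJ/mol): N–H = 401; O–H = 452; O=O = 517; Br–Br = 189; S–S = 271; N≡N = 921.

Bonds broken (reactants):
  N–H: 12 × 401 = 4812
  O=O: 3 × 517 = 1551
  Σ(broken) = 6363 kJ
Bonds formed (products):
  N≡N: 2 × 921 = 1842
  O–H: 12 × 452 = 5424
  Σ(formed) = 7266 kJ
ΔH = Σ(broken) − Σ(formed) = 6363 − 7266 = −903 kJ

ΔH ≈ −903 kJ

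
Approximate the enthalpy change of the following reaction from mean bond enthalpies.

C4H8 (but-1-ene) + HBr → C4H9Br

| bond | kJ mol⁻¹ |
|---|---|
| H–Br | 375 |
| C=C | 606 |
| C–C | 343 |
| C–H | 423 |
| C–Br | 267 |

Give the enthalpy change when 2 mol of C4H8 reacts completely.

Bonds broken (reactants):
  C–C: 2 × 343 = 686
  C–H: 8 × 423 = 3384
  C=C: 1 × 606 = 606
  H–Br: 1 × 375 = 375
  Σ(broken) = 5051 kJ
Bonds formed (products):
  C–Br: 1 × 267 = 267
  C–C: 3 × 343 = 1029
  C–H: 9 × 423 = 3807
  Σ(formed) = 5103 kJ
ΔH = Σ(broken) − Σ(formed) = 5051 − 5103 = −52 kJ
For 2× the reaction as written: 2 × (−52) = −104 kJ

ΔH = −104 kJ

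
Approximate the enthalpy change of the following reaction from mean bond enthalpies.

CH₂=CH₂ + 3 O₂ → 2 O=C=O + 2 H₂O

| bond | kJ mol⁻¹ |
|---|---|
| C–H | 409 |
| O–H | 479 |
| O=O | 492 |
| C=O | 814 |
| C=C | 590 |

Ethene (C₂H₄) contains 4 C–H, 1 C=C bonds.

ΔH ≈ −1470 kJ

Bonds broken (reactants):
  C–H: 4 × 409 = 1636
  C=C: 1 × 590 = 590
  O=O: 3 × 492 = 1476
  Σ(broken) = 3702 kJ
Bonds formed (products):
  C=O: 4 × 814 = 3256
  O–H: 4 × 479 = 1916
  Σ(formed) = 5172 kJ
ΔH = Σ(broken) − Σ(formed) = 3702 − 5172 = −1470 kJ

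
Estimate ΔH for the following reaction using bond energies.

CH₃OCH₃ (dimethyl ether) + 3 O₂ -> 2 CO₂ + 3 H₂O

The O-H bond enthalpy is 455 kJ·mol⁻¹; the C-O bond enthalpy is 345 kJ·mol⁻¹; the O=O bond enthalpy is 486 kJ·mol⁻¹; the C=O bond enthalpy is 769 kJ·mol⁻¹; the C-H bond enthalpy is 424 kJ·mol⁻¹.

Bonds broken (reactants):
  C-H: 6 × 424 = 2544
  C-O: 2 × 345 = 690
  O=O: 3 × 486 = 1458
  Σ(broken) = 4692 kJ
Bonds formed (products):
  C=O: 4 × 769 = 3076
  O-H: 6 × 455 = 2730
  Σ(formed) = 5806 kJ
ΔH = Σ(broken) − Σ(formed) = 4692 − 5806 = −1114 kJ

ΔH ≈ −1114 kJ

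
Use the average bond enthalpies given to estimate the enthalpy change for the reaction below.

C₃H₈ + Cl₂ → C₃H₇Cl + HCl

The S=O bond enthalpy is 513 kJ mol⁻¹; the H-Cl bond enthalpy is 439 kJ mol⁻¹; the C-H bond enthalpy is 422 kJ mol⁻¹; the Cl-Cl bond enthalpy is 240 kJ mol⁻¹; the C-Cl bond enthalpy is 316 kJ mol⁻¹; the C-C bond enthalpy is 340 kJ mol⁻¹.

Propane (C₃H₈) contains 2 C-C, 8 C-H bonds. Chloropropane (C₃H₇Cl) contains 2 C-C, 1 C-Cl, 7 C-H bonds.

Bonds broken (reactants):
  C-C: 2 × 340 = 680
  C-H: 8 × 422 = 3376
  Cl-Cl: 1 × 240 = 240
  Σ(broken) = 4296 kJ
Bonds formed (products):
  C-C: 2 × 340 = 680
  C-Cl: 1 × 316 = 316
  C-H: 7 × 422 = 2954
  H-Cl: 1 × 439 = 439
  Σ(formed) = 4389 kJ
ΔH = Σ(broken) − Σ(formed) = 4296 − 4389 = −93 kJ

ΔH ≈ −93 kJ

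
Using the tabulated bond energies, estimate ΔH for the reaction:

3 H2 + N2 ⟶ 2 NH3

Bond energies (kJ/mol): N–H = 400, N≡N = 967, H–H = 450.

ΔH ≈ −83 kJ

Bonds broken (reactants):
  H–H: 3 × 450 = 1350
  N≡N: 1 × 967 = 967
  Σ(broken) = 2317 kJ
Bonds formed (products):
  N–H: 6 × 400 = 2400
  Σ(formed) = 2400 kJ
ΔH = Σ(broken) − Σ(formed) = 2317 − 2400 = −83 kJ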